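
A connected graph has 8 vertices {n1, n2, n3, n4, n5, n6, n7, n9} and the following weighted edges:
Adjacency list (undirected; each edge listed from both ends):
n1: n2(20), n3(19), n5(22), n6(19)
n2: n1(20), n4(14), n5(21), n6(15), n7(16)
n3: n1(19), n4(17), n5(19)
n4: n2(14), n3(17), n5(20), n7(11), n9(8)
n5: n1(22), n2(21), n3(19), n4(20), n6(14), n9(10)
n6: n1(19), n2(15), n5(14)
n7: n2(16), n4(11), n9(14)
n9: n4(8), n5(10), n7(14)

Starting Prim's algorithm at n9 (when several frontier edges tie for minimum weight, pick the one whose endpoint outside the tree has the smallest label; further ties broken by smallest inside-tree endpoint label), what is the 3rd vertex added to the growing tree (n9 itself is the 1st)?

n5

Prim, starting at n9.
Step 1: cheapest edge leaving the tree is n4—n9 (8); add n4.
Step 2: cheapest edge leaving the tree is n5—n9 (10); add n5.
Step 3: cheapest edge leaving the tree is n4—n7 (11); add n7.
Step 4: cheapest edge leaving the tree is n2—n4 (14); add n2.
Step 5: cheapest edge leaving the tree is n5—n6 (14); add n6.
Step 6: cheapest edge leaving the tree is n3—n4 (17); add n3.
Step 7: cheapest edge leaving the tree is n1—n3 (19); add n1.
Vertex order: n9, n4, n5, n7, n2, n6, n3, n1. The 3rd vertex is n5.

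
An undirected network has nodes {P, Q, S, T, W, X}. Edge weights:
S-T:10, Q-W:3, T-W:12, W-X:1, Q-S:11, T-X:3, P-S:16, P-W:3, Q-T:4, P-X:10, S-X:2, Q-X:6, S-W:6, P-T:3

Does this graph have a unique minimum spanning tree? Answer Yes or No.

Kruskal: consider edges lightest-first.
W-X (1): add. Components now {Q} {P} {W,X} {S} {T}
S-X (2): add. Components now {Q} {P} {S,W,X} {T}
P-T (3): add. Components now {Q} {P,T} {S,W,X}
P-W (3): add. Components now {Q} {P,S,T,W,X}
Q-W (3): add. Components now {P,Q,S,T,W,X}
Non-tree edge T-X has weight 3, equal to the heaviest edge on its tree cycle — swapping gives another MST of the same weight. Not unique.

No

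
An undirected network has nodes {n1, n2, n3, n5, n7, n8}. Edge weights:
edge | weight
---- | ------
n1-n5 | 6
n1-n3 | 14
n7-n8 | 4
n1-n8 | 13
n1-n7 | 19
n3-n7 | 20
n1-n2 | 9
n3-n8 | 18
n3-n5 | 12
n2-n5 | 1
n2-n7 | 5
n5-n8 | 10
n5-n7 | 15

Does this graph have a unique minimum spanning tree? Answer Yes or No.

Yes

Kruskal's algorithm — process edges by increasing weight (ties by edge label):
n2-n5 (1): add. Components now {n2,n5} {n8} {n7} {n1} {n3}
n7-n8 (4): add. Components now {n2,n5} {n7,n8} {n1} {n3}
n2-n7 (5): add. Components now {n2,n5,n7,n8} {n1} {n3}
n1-n5 (6): add. Components now {n1,n2,n5,n7,n8} {n3}
n1-n2 (9): skip — n2 and n1 already connected.
n5-n8 (10): skip — n8 and n5 already connected.
n3-n5 (12): add. Components now {n1,n2,n3,n5,n7,n8}
Every non-tree edge has weight strictly greater than the heaviest edge on the tree path between its endpoints, so the MST is unique.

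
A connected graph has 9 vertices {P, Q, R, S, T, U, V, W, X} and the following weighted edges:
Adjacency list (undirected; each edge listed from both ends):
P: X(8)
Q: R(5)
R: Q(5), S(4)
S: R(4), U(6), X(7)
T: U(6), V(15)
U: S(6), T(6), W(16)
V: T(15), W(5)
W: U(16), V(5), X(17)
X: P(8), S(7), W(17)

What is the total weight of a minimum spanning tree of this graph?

56

Kruskal: consider edges lightest-first.
R-S (4): add — endpoints in different components.
Q-R (5): add — endpoints in different components.
V-W (5): add — endpoints in different components.
S-U (6): add — endpoints in different components.
T-U (6): add — endpoints in different components.
S-X (7): add — endpoints in different components.
P-X (8): add — endpoints in different components.
T-V (15): add — endpoints in different components.
MST edges: R-S, Q-R, V-W, S-U, T-U, S-X, P-X, T-V; total weight 4+5+5+6+6+7+8+15 = 56.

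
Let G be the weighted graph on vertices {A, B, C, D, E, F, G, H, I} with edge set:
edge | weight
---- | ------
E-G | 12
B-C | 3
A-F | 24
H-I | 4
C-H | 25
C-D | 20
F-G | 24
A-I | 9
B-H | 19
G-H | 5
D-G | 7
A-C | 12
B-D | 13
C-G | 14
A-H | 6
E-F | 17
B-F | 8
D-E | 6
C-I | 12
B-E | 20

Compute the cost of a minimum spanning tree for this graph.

Grow the tree from D using Prim:
Step 1: cheapest edge leaving the tree is D-E (6); add E.
Step 2: cheapest edge leaving the tree is D-G (7); add G.
Step 3: cheapest edge leaving the tree is G-H (5); add H.
Step 4: cheapest edge leaving the tree is H-I (4); add I.
Step 5: cheapest edge leaving the tree is A-H (6); add A.
Step 6: cheapest edge leaving the tree is A-C (12); add C.
Step 7: cheapest edge leaving the tree is B-C (3); add B.
Step 8: cheapest edge leaving the tree is B-F (8); add F.
MST edges: D-E, D-G, G-H, H-I, A-H, A-C, B-C, B-F; total weight 6+7+5+4+6+12+3+8 = 51.

51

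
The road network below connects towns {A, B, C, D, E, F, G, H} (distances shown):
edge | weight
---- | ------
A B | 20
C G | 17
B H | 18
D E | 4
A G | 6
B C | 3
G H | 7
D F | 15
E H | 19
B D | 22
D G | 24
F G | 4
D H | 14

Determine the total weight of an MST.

Grow the tree from G using Prim:
Step 1: frontier [F G 4, A G 6, G H 7, C G 17, D G 24] → take F G (4); add F.
Step 2: frontier [D F 15, A G 6, G H 7, C G 17, D G 24] → take A G (6); add A.
Step 3: frontier [A B 20, D F 15, G H 7, C G 17, D G 24] → take G H (7); add H.
Step 4: frontier [A B 20, D F 15, C G 17, D G 24, D H 14, B H 18, E H 19] → take D H (14); add D.
Step 5: frontier [A B 20, D E 4, B D 22, C G 17, B H 18, E H 19] → take D E (4); add E.
Step 6: frontier [A B 20, B D 22, C G 17, B H 18] → take C G (17); add C.
Step 7: frontier [A B 20, B C 3, B D 22, B H 18] → take B C (3); add B.
MST edges: F G, A G, G H, D H, D E, C G, B C; total weight 4+6+7+14+4+17+3 = 55.

55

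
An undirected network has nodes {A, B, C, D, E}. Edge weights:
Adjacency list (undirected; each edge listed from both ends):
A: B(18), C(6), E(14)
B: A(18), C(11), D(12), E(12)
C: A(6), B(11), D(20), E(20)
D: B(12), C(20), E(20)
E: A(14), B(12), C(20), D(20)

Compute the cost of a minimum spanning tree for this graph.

Prim, starting at A.
Step 1: cheapest edge leaving the tree is A—C (6); add C.
Step 2: cheapest edge leaving the tree is B—C (11); add B.
Step 3: cheapest edge leaving the tree is B—D (12); add D.
Step 4: cheapest edge leaving the tree is B—E (12); add E.
MST edges: A—C, B—C, B—D, B—E; total weight 6+11+12+12 = 41.

41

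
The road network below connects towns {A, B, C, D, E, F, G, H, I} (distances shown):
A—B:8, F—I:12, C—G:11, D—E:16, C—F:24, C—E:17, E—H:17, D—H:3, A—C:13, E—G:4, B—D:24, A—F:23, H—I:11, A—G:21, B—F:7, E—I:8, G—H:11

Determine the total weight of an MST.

Prim, starting at H.
Step 1: cheapest edge leaving the tree is D—H (3); add D.
Step 2: cheapest edge leaving the tree is G—H (11); add G.
Step 3: cheapest edge leaving the tree is E—G (4); add E.
Step 4: cheapest edge leaving the tree is E—I (8); add I.
Step 5: cheapest edge leaving the tree is C—G (11); add C.
Step 6: cheapest edge leaving the tree is F—I (12); add F.
Step 7: cheapest edge leaving the tree is B—F (7); add B.
Step 8: cheapest edge leaving the tree is A—B (8); add A.
MST edges: D—H, G—H, E—G, E—I, C—G, F—I, B—F, A—B; total weight 3+11+4+8+11+12+7+8 = 64.

64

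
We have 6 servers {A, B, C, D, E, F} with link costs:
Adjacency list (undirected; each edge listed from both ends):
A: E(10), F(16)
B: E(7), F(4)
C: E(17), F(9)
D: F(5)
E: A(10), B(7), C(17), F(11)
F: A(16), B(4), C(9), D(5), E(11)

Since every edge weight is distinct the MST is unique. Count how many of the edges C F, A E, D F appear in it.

3

Sort edges by weight, then run Kruskal:
B F (4): add. Components now {A} {B,F} {C} {D} {E}
D F (5): add. Components now {A} {B,D,F} {C} {E}
B E (7): add. Components now {A} {B,D,E,F} {C}
C F (9): add. Components now {A} {B,C,D,E,F}
A E (10): add. Components now {A,B,C,D,E,F}
MST edge set: {B F, D F, B E, C F, A E}.
Of the listed edges, {C F, A E, D F} are in the MST → 3.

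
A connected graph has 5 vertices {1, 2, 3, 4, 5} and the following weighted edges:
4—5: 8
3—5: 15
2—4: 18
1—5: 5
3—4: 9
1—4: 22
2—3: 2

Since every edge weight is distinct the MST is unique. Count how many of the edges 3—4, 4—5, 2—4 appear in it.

2

Sort edges by weight, then run Kruskal:
2—3 (2): add — endpoints in different components.
1—5 (5): add — endpoints in different components.
4—5 (8): add — endpoints in different components.
3—4 (9): add — endpoints in different components.
MST edge set: {2—3, 1—5, 4—5, 3—4}.
Of the listed edges, {3—4, 4—5} are in the MST → 2.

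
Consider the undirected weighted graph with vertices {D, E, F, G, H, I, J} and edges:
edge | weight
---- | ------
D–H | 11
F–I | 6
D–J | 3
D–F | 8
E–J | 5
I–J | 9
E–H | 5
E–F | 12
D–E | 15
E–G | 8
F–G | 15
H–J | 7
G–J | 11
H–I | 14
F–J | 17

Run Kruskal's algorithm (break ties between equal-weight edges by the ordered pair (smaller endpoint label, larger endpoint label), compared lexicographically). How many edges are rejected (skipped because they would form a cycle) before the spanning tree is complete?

1

Sort edges by weight, then run Kruskal:
D–J (3): add — endpoints in different components.
E–H (5): add — endpoints in different components.
E–J (5): add — endpoints in different components.
F–I (6): add — endpoints in different components.
H–J (7): skip — H and J already connected.
D–F (8): add — endpoints in different components.
E–G (8): add — endpoints in different components.
Edges rejected before the tree was complete: 1.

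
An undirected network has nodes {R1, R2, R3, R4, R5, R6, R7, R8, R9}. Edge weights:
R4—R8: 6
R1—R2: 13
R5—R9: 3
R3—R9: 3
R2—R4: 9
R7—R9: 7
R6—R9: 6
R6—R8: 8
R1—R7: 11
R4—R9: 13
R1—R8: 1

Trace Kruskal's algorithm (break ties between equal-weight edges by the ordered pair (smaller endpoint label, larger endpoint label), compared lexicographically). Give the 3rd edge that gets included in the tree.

R5-R9

Sort edges by weight, then run Kruskal:
R1—R8 (1): add — endpoints in different components.
R3—R9 (3): add — endpoints in different components.
R5—R9 (3): add — endpoints in different components.
R4—R8 (6): add — endpoints in different components.
R6—R9 (6): add — endpoints in different components.
R7—R9 (7): add — endpoints in different components.
R6—R8 (8): add — endpoints in different components.
R2—R4 (9): add — endpoints in different components.
The 3rd edge added is R5—R9.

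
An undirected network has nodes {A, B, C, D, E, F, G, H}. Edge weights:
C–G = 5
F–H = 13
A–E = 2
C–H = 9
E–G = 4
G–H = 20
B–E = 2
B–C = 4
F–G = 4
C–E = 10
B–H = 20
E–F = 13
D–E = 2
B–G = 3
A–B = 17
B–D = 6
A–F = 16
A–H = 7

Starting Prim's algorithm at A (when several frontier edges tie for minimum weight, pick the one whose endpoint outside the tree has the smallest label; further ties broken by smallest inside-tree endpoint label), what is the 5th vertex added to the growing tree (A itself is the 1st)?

G

Prim's algorithm from A:
Step 1: cheapest edge leaving the tree is A–E (2); add E.
Step 2: cheapest edge leaving the tree is B–E (2); add B.
Step 3: cheapest edge leaving the tree is D–E (2); add D.
Step 4: cheapest edge leaving the tree is B–G (3); add G.
Step 5: cheapest edge leaving the tree is B–C (4); add C.
Step 6: cheapest edge leaving the tree is F–G (4); add F.
Step 7: cheapest edge leaving the tree is A–H (7); add H.
Vertex order: A, E, B, D, G, C, F, H. The 5th vertex is G.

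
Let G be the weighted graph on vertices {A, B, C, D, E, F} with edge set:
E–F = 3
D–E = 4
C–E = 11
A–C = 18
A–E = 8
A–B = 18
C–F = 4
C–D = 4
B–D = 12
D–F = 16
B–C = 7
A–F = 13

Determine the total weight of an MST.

26

Prim's algorithm from D:
Step 1: cheapest edge leaving the tree is C–D (4); add C.
Step 2: cheapest edge leaving the tree is D–E (4); add E.
Step 3: cheapest edge leaving the tree is E–F (3); add F.
Step 4: cheapest edge leaving the tree is B–C (7); add B.
Step 5: cheapest edge leaving the tree is A–E (8); add A.
MST edges: C–D, D–E, E–F, B–C, A–E; total weight 4+4+3+7+8 = 26.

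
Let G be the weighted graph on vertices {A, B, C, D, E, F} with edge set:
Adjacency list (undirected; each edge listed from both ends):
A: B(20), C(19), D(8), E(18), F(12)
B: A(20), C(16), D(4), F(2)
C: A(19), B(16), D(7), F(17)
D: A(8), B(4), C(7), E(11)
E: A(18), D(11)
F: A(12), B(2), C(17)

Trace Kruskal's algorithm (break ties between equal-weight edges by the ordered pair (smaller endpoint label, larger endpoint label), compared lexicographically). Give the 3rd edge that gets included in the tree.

Kruskal: consider edges lightest-first.
B–F (2): add. Components now {A} {B,F} {C} {D} {E}
B–D (4): add. Components now {A} {B,D,F} {C} {E}
C–D (7): add. Components now {A} {B,C,D,F} {E}
A–D (8): add. Components now {A,B,C,D,F} {E}
D–E (11): add. Components now {A,B,C,D,E,F}
The 3rd edge added is C–D.

C-D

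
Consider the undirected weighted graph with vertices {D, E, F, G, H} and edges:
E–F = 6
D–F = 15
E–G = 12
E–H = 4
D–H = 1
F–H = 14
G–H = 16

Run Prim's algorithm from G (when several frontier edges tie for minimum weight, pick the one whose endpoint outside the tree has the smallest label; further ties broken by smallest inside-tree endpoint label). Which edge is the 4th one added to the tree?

Grow the tree from G using Prim:
Step 1: frontier [E–G 12, G–H 16] → take E–G (12); add E.
Step 2: frontier [E–H 4, E–F 6, G–H 16] → take E–H (4); add H.
Step 3: frontier [E–F 6, D–H 1, F–H 14] → take D–H (1); add D.
Step 4: frontier [D–F 15, E–F 6, F–H 14] → take E–F (6); add F.
The 4th edge added is E–F.

E-F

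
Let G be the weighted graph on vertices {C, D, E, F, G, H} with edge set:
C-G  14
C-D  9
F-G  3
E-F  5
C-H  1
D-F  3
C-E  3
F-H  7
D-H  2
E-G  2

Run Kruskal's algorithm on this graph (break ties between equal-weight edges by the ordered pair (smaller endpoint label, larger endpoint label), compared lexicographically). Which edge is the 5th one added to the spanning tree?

D-F

Sort edges by weight, then run Kruskal:
C-H (1): add — endpoints in different components.
D-H (2): add — endpoints in different components.
E-G (2): add — endpoints in different components.
C-E (3): add — endpoints in different components.
D-F (3): add — endpoints in different components.
The 5th edge added is D-F.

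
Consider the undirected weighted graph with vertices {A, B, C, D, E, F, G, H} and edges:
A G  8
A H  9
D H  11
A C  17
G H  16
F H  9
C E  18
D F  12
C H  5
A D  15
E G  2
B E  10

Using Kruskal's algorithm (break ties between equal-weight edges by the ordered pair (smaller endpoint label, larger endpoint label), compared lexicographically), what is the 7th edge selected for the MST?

D-H

Sort edges by weight, then run Kruskal:
E G (2): add — endpoints in different components.
C H (5): add — endpoints in different components.
A G (8): add — endpoints in different components.
A H (9): add — endpoints in different components.
F H (9): add — endpoints in different components.
B E (10): add — endpoints in different components.
D H (11): add — endpoints in different components.
The 7th edge added is D H.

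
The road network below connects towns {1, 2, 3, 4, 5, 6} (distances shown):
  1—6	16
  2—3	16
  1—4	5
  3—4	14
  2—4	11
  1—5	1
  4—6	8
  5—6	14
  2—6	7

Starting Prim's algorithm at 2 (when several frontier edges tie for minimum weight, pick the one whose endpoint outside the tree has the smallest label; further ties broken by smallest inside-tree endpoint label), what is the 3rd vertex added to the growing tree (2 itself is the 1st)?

4

Prim's algorithm from 2:
Step 1: frontier [2—6 7, 2—4 11, 2—3 16] → take 2—6 (7); add 6.
Step 2: frontier [2—4 11, 2—3 16, 4—6 8, 5—6 14, 1—6 16] → take 4—6 (8); add 4.
Step 3: frontier [2—3 16, 1—4 5, 3—4 14, 5—6 14, 1—6 16] → take 1—4 (5); add 1.
Step 4: frontier [1—5 1, 2—3 16, 3—4 14, 5—6 14] → take 1—5 (1); add 5.
Step 5: frontier [2—3 16, 3—4 14] → take 3—4 (14); add 3.
Vertex order: 2, 6, 4, 1, 5, 3. The 3rd vertex is 4.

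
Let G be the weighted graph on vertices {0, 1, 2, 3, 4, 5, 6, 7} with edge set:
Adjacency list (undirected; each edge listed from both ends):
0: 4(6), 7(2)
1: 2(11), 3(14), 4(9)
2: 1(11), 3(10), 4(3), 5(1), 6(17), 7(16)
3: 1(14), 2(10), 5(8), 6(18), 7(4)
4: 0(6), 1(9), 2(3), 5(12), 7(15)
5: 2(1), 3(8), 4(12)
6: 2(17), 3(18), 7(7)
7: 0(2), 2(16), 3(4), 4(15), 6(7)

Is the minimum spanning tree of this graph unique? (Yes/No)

Kruskal: consider edges lightest-first.
2–5 (1): add — endpoints in different components.
0–7 (2): add — endpoints in different components.
2–4 (3): add — endpoints in different components.
3–7 (4): add — endpoints in different components.
0–4 (6): add — endpoints in different components.
6–7 (7): add — endpoints in different components.
3–5 (8): skip — 3 and 5 already connected.
1–4 (9): add — endpoints in different components.
Every non-tree edge has weight strictly greater than the heaviest edge on the tree path between its endpoints, so the MST is unique.

Yes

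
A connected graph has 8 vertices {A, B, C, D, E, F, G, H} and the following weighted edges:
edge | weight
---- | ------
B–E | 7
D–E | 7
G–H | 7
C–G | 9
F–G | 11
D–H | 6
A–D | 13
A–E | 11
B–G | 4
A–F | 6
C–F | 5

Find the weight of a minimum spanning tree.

44

Kruskal: consider edges lightest-first.
B–G (4): add — endpoints in different components.
C–F (5): add — endpoints in different components.
A–F (6): add — endpoints in different components.
D–H (6): add — endpoints in different components.
B–E (7): add — endpoints in different components.
D–E (7): add — endpoints in different components.
G–H (7): skip — G and H already connected.
C–G (9): add — endpoints in different components.
MST edges: B–G, C–F, A–F, D–H, B–E, D–E, C–G; total weight 4+5+6+6+7+7+9 = 44.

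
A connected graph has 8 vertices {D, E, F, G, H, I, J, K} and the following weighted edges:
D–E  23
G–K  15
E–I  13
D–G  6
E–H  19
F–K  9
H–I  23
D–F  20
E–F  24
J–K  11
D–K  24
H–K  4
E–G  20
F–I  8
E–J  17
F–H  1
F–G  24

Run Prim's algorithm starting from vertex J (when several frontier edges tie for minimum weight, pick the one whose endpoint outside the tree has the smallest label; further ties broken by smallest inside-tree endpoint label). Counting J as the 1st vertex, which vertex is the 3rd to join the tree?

Prim, starting at J.
Step 1: cheapest edge leaving the tree is J–K (11); add K.
Step 2: cheapest edge leaving the tree is H–K (4); add H.
Step 3: cheapest edge leaving the tree is F–H (1); add F.
Step 4: cheapest edge leaving the tree is F–I (8); add I.
Step 5: cheapest edge leaving the tree is E–I (13); add E.
Step 6: cheapest edge leaving the tree is G–K (15); add G.
Step 7: cheapest edge leaving the tree is D–G (6); add D.
Vertex order: J, K, H, F, I, E, G, D. The 3rd vertex is H.

H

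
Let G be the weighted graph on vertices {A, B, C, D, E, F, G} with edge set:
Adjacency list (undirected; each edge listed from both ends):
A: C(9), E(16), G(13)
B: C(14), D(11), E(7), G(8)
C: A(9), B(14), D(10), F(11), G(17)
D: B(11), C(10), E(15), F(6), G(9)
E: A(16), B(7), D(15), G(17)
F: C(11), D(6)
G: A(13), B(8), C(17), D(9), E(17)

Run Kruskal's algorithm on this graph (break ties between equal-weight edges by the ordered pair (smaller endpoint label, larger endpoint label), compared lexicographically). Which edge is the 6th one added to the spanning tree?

Kruskal: consider edges lightest-first.
D–F (6): add. Components now {A} {B} {C} {D,F} {E} {G}
B–E (7): add. Components now {A} {B,E} {C} {D,F} {G}
B–G (8): add. Components now {A} {B,E,G} {C} {D,F}
A–C (9): add. Components now {A,C} {B,E,G} {D,F}
D–G (9): add. Components now {A,C} {B,D,E,F,G}
C–D (10): add. Components now {A,B,C,D,E,F,G}
The 6th edge added is C–D.

C-D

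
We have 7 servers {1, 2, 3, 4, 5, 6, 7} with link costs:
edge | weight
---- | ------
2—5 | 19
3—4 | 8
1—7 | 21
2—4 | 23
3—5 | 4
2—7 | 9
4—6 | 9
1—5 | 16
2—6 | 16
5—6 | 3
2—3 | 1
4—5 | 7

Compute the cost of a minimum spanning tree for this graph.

40

Grow the tree from 1 using Prim:
Step 1: frontier [1—5 16, 1—7 21] → take 1—5 (16); add 5.
Step 2: frontier [1—7 21, 5—6 3, 3—5 4, 4—5 7, 2—5 19] → take 5—6 (3); add 6.
Step 3: frontier [1—7 21, 3—5 4, 4—5 7, 2—5 19, 4—6 9, 2—6 16] → take 3—5 (4); add 3.
Step 4: frontier [1—7 21, 2—3 1, 3—4 8, 4—5 7, 2—5 19, 4—6 9, 2—6 16] → take 2—3 (1); add 2.
Step 5: frontier [1—7 21, 2—7 9, 2—4 23, 3—4 8, 4—5 7, 4—6 9] → take 4—5 (7); add 4.
Step 6: frontier [1—7 21, 2—7 9] → take 2—7 (9); add 7.
MST edges: 1—5, 5—6, 3—5, 2—3, 4—5, 2—7; total weight 16+3+4+1+7+9 = 40.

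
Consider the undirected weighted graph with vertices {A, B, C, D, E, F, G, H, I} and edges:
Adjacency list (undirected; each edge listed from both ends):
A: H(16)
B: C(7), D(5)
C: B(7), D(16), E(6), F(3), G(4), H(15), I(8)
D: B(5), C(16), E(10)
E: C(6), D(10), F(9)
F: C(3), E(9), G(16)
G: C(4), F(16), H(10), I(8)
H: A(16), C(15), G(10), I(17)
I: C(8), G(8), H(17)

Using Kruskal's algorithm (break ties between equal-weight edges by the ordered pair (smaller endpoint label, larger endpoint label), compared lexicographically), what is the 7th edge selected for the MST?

Kruskal: consider edges lightest-first.
C F (3): add — endpoints in different components.
C G (4): add — endpoints in different components.
B D (5): add — endpoints in different components.
C E (6): add — endpoints in different components.
B C (7): add — endpoints in different components.
C I (8): add — endpoints in different components.
G I (8): skip — G and I already connected.
E F (9): skip — E and F already connected.
D E (10): skip — D and E already connected.
G H (10): add — endpoints in different components.
C H (15): skip — C and H already connected.
A H (16): add — endpoints in different components.
The 7th edge added is G H.

G-H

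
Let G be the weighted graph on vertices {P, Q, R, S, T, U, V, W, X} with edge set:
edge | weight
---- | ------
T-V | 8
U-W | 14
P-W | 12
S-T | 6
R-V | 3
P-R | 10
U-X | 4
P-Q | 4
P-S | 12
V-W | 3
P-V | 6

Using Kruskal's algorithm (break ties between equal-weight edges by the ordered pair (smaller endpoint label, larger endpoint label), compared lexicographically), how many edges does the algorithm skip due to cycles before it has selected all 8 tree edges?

Kruskal: consider edges lightest-first.
R-V (3): add — endpoints in different components.
V-W (3): add — endpoints in different components.
P-Q (4): add — endpoints in different components.
U-X (4): add — endpoints in different components.
P-V (6): add — endpoints in different components.
S-T (6): add — endpoints in different components.
T-V (8): add — endpoints in different components.
P-R (10): skip — R and P already connected.
P-S (12): skip — P and S already connected.
P-W (12): skip — P and W already connected.
U-W (14): add — endpoints in different components.
Edges rejected before the tree was complete: 3.

3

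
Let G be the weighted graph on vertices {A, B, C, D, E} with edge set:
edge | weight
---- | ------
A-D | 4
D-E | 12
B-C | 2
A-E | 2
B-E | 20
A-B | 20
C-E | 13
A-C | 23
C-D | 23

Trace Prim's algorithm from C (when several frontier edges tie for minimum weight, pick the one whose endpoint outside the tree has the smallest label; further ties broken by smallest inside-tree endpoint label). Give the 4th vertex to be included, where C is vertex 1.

A

Prim's algorithm from C:
Step 1: cheapest edge leaving the tree is B-C (2); add B.
Step 2: cheapest edge leaving the tree is C-E (13); add E.
Step 3: cheapest edge leaving the tree is A-E (2); add A.
Step 4: cheapest edge leaving the tree is A-D (4); add D.
Vertex order: C, B, E, A, D. The 4th vertex is A.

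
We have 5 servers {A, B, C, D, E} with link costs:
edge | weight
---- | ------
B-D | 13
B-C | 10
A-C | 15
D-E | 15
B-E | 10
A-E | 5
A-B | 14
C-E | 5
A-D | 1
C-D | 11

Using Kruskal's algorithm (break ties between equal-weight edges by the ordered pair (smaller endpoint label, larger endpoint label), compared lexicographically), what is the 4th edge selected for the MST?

Kruskal's algorithm — process edges by increasing weight (ties by edge label):
A-D (1): add — endpoints in different components.
A-E (5): add — endpoints in different components.
C-E (5): add — endpoints in different components.
B-C (10): add — endpoints in different components.
The 4th edge added is B-C.

B-C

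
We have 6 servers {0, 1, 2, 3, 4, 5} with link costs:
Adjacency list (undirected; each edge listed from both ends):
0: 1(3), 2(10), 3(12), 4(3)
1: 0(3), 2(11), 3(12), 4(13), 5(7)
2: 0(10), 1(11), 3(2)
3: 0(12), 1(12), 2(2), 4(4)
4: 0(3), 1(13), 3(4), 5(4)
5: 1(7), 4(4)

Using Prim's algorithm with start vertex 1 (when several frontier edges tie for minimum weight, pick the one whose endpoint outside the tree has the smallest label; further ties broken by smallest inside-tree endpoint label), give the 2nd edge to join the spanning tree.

0-4

Prim's algorithm from 1:
Step 1: frontier [0 1 3, 1 5 7, 1 2 11, 1 3 12, 1 4 13] → take 0 1 (3); add 0.
Step 2: frontier [0 4 3, 0 2 10, 0 3 12, 1 5 7, 1 2 11, 1 3 12, 1 4 13] → take 0 4 (3); add 4.
Step 3: frontier [0 2 10, 0 3 12, 1 5 7, 1 2 11, 1 3 12, 3 4 4, 4 5 4] → take 3 4 (4); add 3.
Step 4: frontier [0 2 10, 1 5 7, 1 2 11, 2 3 2, 4 5 4] → take 2 3 (2); add 2.
Step 5: frontier [1 5 7, 4 5 4] → take 4 5 (4); add 5.
The 2nd edge added is 0 4.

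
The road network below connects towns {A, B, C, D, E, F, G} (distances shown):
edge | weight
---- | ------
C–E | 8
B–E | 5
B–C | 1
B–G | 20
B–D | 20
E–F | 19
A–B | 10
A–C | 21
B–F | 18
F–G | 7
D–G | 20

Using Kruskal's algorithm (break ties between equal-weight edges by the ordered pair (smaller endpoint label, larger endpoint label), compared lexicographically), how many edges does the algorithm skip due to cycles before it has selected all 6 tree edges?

Sort edges by weight, then run Kruskal:
B–C (1): add — endpoints in different components.
B–E (5): add — endpoints in different components.
F–G (7): add — endpoints in different components.
C–E (8): skip — C and E already connected.
A–B (10): add — endpoints in different components.
B–F (18): add — endpoints in different components.
E–F (19): skip — E and F already connected.
B–D (20): add — endpoints in different components.
Edges rejected before the tree was complete: 2.

2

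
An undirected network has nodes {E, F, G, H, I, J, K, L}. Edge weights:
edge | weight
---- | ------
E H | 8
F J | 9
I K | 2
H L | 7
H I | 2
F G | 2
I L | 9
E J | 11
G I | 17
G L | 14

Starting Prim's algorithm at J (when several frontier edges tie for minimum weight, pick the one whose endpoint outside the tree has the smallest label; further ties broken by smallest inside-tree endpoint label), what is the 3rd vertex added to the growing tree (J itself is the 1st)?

Prim, starting at J.
Step 1: cheapest edge leaving the tree is F J (9); add F.
Step 2: cheapest edge leaving the tree is F G (2); add G.
Step 3: cheapest edge leaving the tree is E J (11); add E.
Step 4: cheapest edge leaving the tree is E H (8); add H.
Step 5: cheapest edge leaving the tree is H I (2); add I.
Step 6: cheapest edge leaving the tree is I K (2); add K.
Step 7: cheapest edge leaving the tree is H L (7); add L.
Vertex order: J, F, G, E, H, I, K, L. The 3rd vertex is G.

G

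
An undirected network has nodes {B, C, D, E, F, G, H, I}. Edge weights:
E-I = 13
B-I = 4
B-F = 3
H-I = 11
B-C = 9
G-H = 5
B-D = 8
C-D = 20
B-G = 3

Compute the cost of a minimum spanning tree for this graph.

45

Kruskal's algorithm — process edges by increasing weight (ties by edge label):
B-F (3): add — endpoints in different components.
B-G (3): add — endpoints in different components.
B-I (4): add — endpoints in different components.
G-H (5): add — endpoints in different components.
B-D (8): add — endpoints in different components.
B-C (9): add — endpoints in different components.
H-I (11): skip — H and I already connected.
E-I (13): add — endpoints in different components.
MST edges: B-F, B-G, B-I, G-H, B-D, B-C, E-I; total weight 3+3+4+5+8+9+13 = 45.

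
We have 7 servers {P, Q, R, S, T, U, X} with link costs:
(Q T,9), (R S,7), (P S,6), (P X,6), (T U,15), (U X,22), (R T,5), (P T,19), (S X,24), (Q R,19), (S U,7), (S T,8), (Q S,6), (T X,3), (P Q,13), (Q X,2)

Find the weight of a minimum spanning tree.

29

Kruskal's algorithm — process edges by increasing weight (ties by edge label):
Q X (2): add — endpoints in different components.
T X (3): add — endpoints in different components.
R T (5): add — endpoints in different components.
P S (6): add — endpoints in different components.
P X (6): add — endpoints in different components.
Q S (6): skip — S and Q already connected.
R S (7): skip — R and S already connected.
S U (7): add — endpoints in different components.
MST edges: Q X, T X, R T, P S, P X, S U; total weight 2+3+5+6+6+7 = 29.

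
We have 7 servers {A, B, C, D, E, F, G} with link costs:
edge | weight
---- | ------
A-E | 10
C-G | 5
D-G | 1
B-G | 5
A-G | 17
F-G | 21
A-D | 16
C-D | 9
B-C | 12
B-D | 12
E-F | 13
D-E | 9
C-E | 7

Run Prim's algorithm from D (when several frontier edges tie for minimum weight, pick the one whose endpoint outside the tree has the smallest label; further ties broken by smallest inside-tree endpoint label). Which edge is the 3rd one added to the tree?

C-G

Grow the tree from D using Prim:
Step 1: frontier [D-G 1, C-D 9, D-E 9, B-D 12, A-D 16] → take D-G (1); add G.
Step 2: frontier [C-D 9, D-E 9, B-D 12, A-D 16, B-G 5, C-G 5, A-G 17, F-G 21] → take B-G (5); add B.
Step 3: frontier [B-C 12, C-D 9, D-E 9, A-D 16, C-G 5, A-G 17, F-G 21] → take C-G (5); add C.
Step 4: frontier [C-E 7, D-E 9, A-D 16, A-G 17, F-G 21] → take C-E (7); add E.
Step 5: frontier [A-D 16, A-E 10, E-F 13, A-G 17, F-G 21] → take A-E (10); add A.
Step 6: frontier [E-F 13, F-G 21] → take E-F (13); add F.
The 3rd edge added is C-G.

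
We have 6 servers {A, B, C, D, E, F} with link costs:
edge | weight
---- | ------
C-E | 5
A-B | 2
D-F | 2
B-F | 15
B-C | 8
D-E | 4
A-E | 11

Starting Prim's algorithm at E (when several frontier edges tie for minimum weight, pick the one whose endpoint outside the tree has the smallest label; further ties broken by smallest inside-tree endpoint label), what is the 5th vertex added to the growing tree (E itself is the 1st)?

Prim's algorithm from E:
Step 1: cheapest edge leaving the tree is D-E (4); add D.
Step 2: cheapest edge leaving the tree is D-F (2); add F.
Step 3: cheapest edge leaving the tree is C-E (5); add C.
Step 4: cheapest edge leaving the tree is B-C (8); add B.
Step 5: cheapest edge leaving the tree is A-B (2); add A.
Vertex order: E, D, F, C, B, A. The 5th vertex is B.

B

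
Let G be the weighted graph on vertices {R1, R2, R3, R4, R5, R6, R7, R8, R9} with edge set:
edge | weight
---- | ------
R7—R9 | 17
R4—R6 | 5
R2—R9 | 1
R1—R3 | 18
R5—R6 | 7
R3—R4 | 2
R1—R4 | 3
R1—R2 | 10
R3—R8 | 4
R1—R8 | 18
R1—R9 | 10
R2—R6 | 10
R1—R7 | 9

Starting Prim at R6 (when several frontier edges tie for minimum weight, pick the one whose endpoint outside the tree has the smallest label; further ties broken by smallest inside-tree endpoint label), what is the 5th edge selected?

R5-R6

Prim, starting at R6.
Step 1: cheapest edge leaving the tree is R4—R6 (5); add R4.
Step 2: cheapest edge leaving the tree is R3—R4 (2); add R3.
Step 3: cheapest edge leaving the tree is R1—R4 (3); add R1.
Step 4: cheapest edge leaving the tree is R3—R8 (4); add R8.
Step 5: cheapest edge leaving the tree is R5—R6 (7); add R5.
Step 6: cheapest edge leaving the tree is R1—R7 (9); add R7.
Step 7: cheapest edge leaving the tree is R1—R2 (10); add R2.
Step 8: cheapest edge leaving the tree is R2—R9 (1); add R9.
The 5th edge added is R5—R6.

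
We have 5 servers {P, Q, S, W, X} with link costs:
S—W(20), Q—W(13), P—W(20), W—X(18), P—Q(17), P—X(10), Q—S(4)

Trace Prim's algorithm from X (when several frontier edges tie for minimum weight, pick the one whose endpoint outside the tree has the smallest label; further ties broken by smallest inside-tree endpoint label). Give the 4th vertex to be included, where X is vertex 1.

S

Prim's algorithm from X:
Step 1: frontier [P—X 10, W—X 18] → take P—X (10); add P.
Step 2: frontier [P—Q 17, P—W 20, W—X 18] → take P—Q (17); add Q.
Step 3: frontier [P—W 20, Q—S 4, Q—W 13, W—X 18] → take Q—S (4); add S.
Step 4: frontier [P—W 20, Q—W 13, S—W 20, W—X 18] → take Q—W (13); add W.
Vertex order: X, P, Q, S, W. The 4th vertex is S.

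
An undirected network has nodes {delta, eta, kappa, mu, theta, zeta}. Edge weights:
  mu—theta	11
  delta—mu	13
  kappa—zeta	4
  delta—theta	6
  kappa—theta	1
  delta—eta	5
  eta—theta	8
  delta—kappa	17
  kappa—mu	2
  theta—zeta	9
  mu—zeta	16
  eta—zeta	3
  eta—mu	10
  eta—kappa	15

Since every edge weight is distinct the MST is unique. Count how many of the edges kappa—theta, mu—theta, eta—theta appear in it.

Sort edges by weight, then run Kruskal:
kappa—theta (1): add. Components now {zeta} {mu} {delta} {eta} {kappa,theta}
kappa—mu (2): add. Components now {zeta} {kappa,mu,theta} {delta} {eta}
eta—zeta (3): add. Components now {eta,zeta} {kappa,mu,theta} {delta}
kappa—zeta (4): add. Components now {eta,kappa,mu,theta,zeta} {delta}
delta—eta (5): add. Components now {delta,eta,kappa,mu,theta,zeta}
MST edge set: {kappa—theta, kappa—mu, eta—zeta, kappa—zeta, delta—eta}.
Of the listed edges, {kappa—theta} are in the MST → 1.

1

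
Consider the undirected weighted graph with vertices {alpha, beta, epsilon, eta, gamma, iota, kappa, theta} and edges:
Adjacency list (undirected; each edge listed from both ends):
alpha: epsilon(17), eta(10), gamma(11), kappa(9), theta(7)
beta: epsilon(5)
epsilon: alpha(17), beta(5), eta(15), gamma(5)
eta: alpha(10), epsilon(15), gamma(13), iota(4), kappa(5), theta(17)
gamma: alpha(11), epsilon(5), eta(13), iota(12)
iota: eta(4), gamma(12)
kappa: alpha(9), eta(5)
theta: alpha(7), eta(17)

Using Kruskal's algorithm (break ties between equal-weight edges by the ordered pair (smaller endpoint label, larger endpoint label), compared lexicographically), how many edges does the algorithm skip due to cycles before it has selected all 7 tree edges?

1

Sort edges by weight, then run Kruskal:
eta iota (4): add — endpoints in different components.
beta epsilon (5): add — endpoints in different components.
epsilon gamma (5): add — endpoints in different components.
eta kappa (5): add — endpoints in different components.
alpha theta (7): add — endpoints in different components.
alpha kappa (9): add — endpoints in different components.
alpha eta (10): skip — alpha and eta already connected.
alpha gamma (11): add — endpoints in different components.
Edges rejected before the tree was complete: 1.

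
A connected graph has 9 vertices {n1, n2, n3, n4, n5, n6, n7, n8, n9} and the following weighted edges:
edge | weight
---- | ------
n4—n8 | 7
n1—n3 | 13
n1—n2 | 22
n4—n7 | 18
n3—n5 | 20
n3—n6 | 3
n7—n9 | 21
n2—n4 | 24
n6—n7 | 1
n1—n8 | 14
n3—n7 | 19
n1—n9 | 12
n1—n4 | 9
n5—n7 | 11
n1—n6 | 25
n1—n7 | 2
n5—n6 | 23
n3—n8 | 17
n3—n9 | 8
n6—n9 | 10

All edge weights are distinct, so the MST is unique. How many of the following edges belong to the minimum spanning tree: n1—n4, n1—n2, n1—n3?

Sort edges by weight, then run Kruskal:
n6—n7 (1): add — endpoints in different components.
n1—n7 (2): add — endpoints in different components.
n3—n6 (3): add — endpoints in different components.
n4—n8 (7): add — endpoints in different components.
n3—n9 (8): add — endpoints in different components.
n1—n4 (9): add — endpoints in different components.
n6—n9 (10): skip — n6 and n9 already connected.
n5—n7 (11): add — endpoints in different components.
n1—n9 (12): skip — n9 and n1 already connected.
n1—n3 (13): skip — n1 and n3 already connected.
n1—n8 (14): skip — n1 and n8 already connected.
n3—n8 (17): skip — n8 and n3 already connected.
n4—n7 (18): skip — n7 and n4 already connected.
n3—n7 (19): skip — n7 and n3 already connected.
n3—n5 (20): skip — n5 and n3 already connected.
n7—n9 (21): skip — n9 and n7 already connected.
n1—n2 (22): add — endpoints in different components.
MST edge set: {n6—n7, n1—n7, n3—n6, n4—n8, n3—n9, n1—n4, n5—n7, n1—n2}.
Of the listed edges, {n1—n4, n1—n2} are in the MST → 2.

2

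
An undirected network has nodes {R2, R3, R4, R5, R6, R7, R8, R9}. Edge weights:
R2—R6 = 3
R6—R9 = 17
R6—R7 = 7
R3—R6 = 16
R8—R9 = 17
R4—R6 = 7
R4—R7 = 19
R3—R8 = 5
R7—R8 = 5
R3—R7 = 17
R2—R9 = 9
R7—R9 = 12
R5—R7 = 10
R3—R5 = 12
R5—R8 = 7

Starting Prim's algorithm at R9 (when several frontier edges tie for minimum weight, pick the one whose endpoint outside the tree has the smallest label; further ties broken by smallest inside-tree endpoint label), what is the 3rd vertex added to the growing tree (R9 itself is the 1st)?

R6

Grow the tree from R9 using Prim:
Step 1: cheapest edge leaving the tree is R2—R9 (9); add R2.
Step 2: cheapest edge leaving the tree is R2—R6 (3); add R6.
Step 3: cheapest edge leaving the tree is R4—R6 (7); add R4.
Step 4: cheapest edge leaving the tree is R6—R7 (7); add R7.
Step 5: cheapest edge leaving the tree is R7—R8 (5); add R8.
Step 6: cheapest edge leaving the tree is R3—R8 (5); add R3.
Step 7: cheapest edge leaving the tree is R5—R8 (7); add R5.
Vertex order: R9, R2, R6, R4, R7, R8, R3, R5. The 3rd vertex is R6.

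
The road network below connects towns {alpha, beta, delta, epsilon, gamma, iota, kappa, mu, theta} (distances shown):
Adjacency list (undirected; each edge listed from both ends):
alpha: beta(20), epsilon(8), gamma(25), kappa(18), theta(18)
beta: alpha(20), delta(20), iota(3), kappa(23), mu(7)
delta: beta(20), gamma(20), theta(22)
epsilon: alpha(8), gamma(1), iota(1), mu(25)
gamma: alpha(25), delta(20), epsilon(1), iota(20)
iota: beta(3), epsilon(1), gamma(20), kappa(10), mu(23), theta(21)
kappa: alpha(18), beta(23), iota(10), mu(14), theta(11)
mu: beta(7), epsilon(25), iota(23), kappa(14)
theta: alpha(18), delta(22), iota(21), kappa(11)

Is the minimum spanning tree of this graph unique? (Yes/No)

Sort edges by weight, then run Kruskal:
epsilon gamma (1): add — endpoints in different components.
epsilon iota (1): add — endpoints in different components.
beta iota (3): add — endpoints in different components.
beta mu (7): add — endpoints in different components.
alpha epsilon (8): add — endpoints in different components.
iota kappa (10): add — endpoints in different components.
kappa theta (11): add — endpoints in different components.
kappa mu (14): skip — kappa and mu already connected.
alpha kappa (18): skip — kappa and alpha already connected.
alpha theta (18): skip — theta and alpha already connected.
alpha beta (20): skip — beta and alpha already connected.
beta delta (20): add — endpoints in different components.
Non-tree edge delta gamma has weight 20, equal to the heaviest edge on its tree cycle — swapping gives another MST of the same weight. Not unique.

No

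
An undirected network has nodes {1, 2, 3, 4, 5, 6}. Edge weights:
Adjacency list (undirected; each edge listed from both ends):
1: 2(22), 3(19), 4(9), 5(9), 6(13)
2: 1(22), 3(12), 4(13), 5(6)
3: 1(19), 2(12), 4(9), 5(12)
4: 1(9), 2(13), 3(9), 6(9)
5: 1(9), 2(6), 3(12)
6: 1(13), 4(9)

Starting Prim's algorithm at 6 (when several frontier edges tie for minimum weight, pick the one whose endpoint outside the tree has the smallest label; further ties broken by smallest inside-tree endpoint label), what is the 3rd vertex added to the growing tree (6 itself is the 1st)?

Grow the tree from 6 using Prim:
Step 1: frontier [4–6 9, 1–6 13] → take 4–6 (9); add 4.
Step 2: frontier [1–4 9, 3–4 9, 2–4 13, 1–6 13] → take 1–4 (9); add 1.
Step 3: frontier [1–5 9, 1–3 19, 1–2 22, 3–4 9, 2–4 13] → take 3–4 (9); add 3.
Step 4: frontier [1–5 9, 1–2 22, 2–3 12, 3–5 12, 2–4 13] → take 1–5 (9); add 5.
Step 5: frontier [1–2 22, 2–3 12, 2–4 13, 2–5 6] → take 2–5 (6); add 2.
Vertex order: 6, 4, 1, 3, 5, 2. The 3rd vertex is 1.

1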